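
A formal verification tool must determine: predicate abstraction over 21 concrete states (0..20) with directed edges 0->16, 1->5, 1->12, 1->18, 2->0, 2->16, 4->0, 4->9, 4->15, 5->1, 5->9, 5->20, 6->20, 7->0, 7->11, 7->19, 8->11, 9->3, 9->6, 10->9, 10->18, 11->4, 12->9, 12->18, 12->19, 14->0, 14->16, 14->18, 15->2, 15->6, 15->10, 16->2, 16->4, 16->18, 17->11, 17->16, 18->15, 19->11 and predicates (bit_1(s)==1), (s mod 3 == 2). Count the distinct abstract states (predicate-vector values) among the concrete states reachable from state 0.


BFS from 0:
Concrete reachable: {0, 2, 3, 4, 6, 9, 10, 15, 16, 18, 20}
Abstract via predicates (bit_1(s)==1), (s mod 3 == 2):
  (0,0) <- {0, 4, 9, 16}
  (0,1) <- {20}
  (1,0) <- {3, 6, 10, 15, 18}
  (1,1) <- {2}
Distinct abstract states = 4

4


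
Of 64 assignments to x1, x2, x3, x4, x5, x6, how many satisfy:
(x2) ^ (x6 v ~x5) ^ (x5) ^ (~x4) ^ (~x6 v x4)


CNF with 5 clauses over 6 vars (64 assignments).
An assignment satisfies CNF iff every clause has >=1 true literal.
Check each row (bits = x1,x2,x3,x4,x5,x6; clause T/F shown):
  row 0 [000000]: clauses=FTFTT -> 0
  row 1 [000001]: clauses=FTFTF -> 0
  row 2 [000010]: clauses=FFTTT -> 0
  row 3 [000011]: clauses=FTTTF -> 0
  row 4 [000100]: clauses=FTFFT -> 0
  (every remaining row is evaluated the same way; all 64 results are listed next)
Full result column, 8 rows per line (x1,x2,x3 fixed per line; x4,x5,x6 runs 000..111 left to right):
  rows 0-7 [x1,x2,x3=000]: 00000000  (ones: 0)
  rows 8-15 [x1,x2,x3=001]: 00000000  (ones: 0)
  rows 16-23 [x1,x2,x3=010]: 00000000  (ones: 0)
  rows 24-31 [x1,x2,x3=011]: 00000000  (ones: 0)
  rows 32-39 [x1,x2,x3=100]: 00000000  (ones: 0)
  rows 40-47 [x1,x2,x3=101]: 00000000  (ones: 0)
  rows 48-55 [x1,x2,x3=110]: 00000000  (ones: 0)
  rows 56-63 [x1,x2,x3=111]: 00000000  (ones: 0)
Satisfying assignments = 0+0+0+0+0+0+0+0 = 0

0


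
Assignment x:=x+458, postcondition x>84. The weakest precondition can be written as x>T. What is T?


Formula: wp(x:=E, P) = P[E/x] (substitute E for x in postcondition)
Step 1: Postcondition: x>84
Step 2: Substitute x+458 for x: x+458>84
Step 3: Solve for x: x > 84-458 = -374

-374


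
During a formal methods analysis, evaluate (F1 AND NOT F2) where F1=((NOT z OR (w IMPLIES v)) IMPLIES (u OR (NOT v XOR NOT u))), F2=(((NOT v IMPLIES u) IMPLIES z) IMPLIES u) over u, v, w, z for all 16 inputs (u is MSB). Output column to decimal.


F1 = ((NOT z OR (w IMPLIES v)) IMPLIES (u OR (NOT v XOR NOT u)))
F2 = (((NOT v IMPLIES u) IMPLIES z) IMPLIES u)
Counterexample to F1=>F2 is where F1=1 and F2=0.
Evaluate each row (bits = u,v,w,z, MSB first):
  row 0 [0000]: F1=0 F2=0 -> F1&~F2 -> 0
  row 1 [0001]: F1=0 F2=0 -> F1&~F2 -> 0
  row 2 [0010]: F1=0 F2=0 -> F1&~F2 -> 0
  row 3 [0011]: F1=1 F2=0 -> F1&~F2 -> 1
  row 4 [0100]: F1=1 F2=1 -> F1&~F2 -> 0
  row 5 [0101]: F1=1 F2=0 -> F1&~F2 -> 1
  row 6 [0110]: F1=1 F2=1 -> F1&~F2 -> 0
  row 7 [0111]: F1=1 F2=0 -> F1&~F2 -> 1
  row 8 [1000]: F1=1 F2=1 -> F1&~F2 -> 0
  row 9 [1001]: F1=1 F2=1 -> F1&~F2 -> 0
  row 10 [1010]: F1=1 F2=1 -> F1&~F2 -> 0
  row 11 [1011]: F1=1 F2=1 -> F1&~F2 -> 0
  row 12 [1100]: F1=1 F2=1 -> F1&~F2 -> 0
  row 13 [1101]: F1=1 F2=1 -> F1&~F2 -> 0
  row 14 [1110]: F1=1 F2=1 -> F1&~F2 -> 0
  row 15 [1111]: F1=1 F2=1 -> F1&~F2 -> 0
Full result column, 4 rows per line (u,v fixed per line; w,z runs 00..11 left to right):
  rows 0-3 [u,v=00]: 0001  = hex 1
  rows 4-7 [u,v=01]: 0101  = hex 5
  rows 8-11 [u,v=10]: 0000  = hex 0
  rows 12-15 [u,v=11]: 0000  = hex 0
Counterexample vector (row 0 .. row 15) = 0001010100000000
Output column grouped in 4s = 0001 0101 0000 0000 = 0x1500
Convert to decimal digit by digit (value = value*16 + digit):
  1 -> 1
  1*16 + 5 = 21
  21*16 + 0 = 336
  336*16 + 0 = 5376
Decimal = 5376

5376


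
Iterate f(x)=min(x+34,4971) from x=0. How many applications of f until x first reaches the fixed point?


Step 1: x=0, cap=4971, increment=34
Step 2: x grows by 34 each step until capped at 4971; fixed point is x=4971
Step 3: iterations = ceil(4971/34) = 147

147


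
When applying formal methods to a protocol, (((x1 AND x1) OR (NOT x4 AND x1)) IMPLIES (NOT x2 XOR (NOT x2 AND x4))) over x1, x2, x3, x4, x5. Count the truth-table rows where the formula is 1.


Formula: (((x1 AND x1) OR (NOT x4 AND x1)) IMPLIES (NOT x2 XOR (NOT x2 AND x4))) over 5 vars (32 rows)
Evaluate each row (x1, x2, x3, x4, x5 as bits, MSB first):
  row 0 [00000]: (((0 AND 0) OR (NOT 0 AND 0)) IMPLIES (NOT 0 XOR (NOT 0 AND 0))) -> 1
  row 1 [00001]: (((0 AND 0) OR (NOT 0 AND 0)) IMPLIES (NOT 0 XOR (NOT 0 AND 0))) -> 1
  row 2 [00010]: (((0 AND 0) OR (NOT 1 AND 0)) IMPLIES (NOT 0 XOR (NOT 0 AND 1))) -> 1
  row 3 [00011]: (((0 AND 0) OR (NOT 1 AND 0)) IMPLIES (NOT 0 XOR (NOT 0 AND 1))) -> 1
  row 4 [00100]: (((0 AND 0) OR (NOT 0 AND 0)) IMPLIES (NOT 0 XOR (NOT 0 AND 0))) -> 1
  row 5 [00101]: (((0 AND 0) OR (NOT 0 AND 0)) IMPLIES (NOT 0 XOR (NOT 0 AND 0))) -> 1
  row 6 [00110]: (((0 AND 0) OR (NOT 1 AND 0)) IMPLIES (NOT 0 XOR (NOT 0 AND 1))) -> 1
  row 7 [00111]: (((0 AND 0) OR (NOT 1 AND 0)) IMPLIES (NOT 0 XOR (NOT 0 AND 1))) -> 1
  row 8 [01000]: (((0 AND 0) OR (NOT 0 AND 0)) IMPLIES (NOT 1 XOR (NOT 1 AND 0))) -> 1
  row 9 [01001]: (((0 AND 0) OR (NOT 0 AND 0)) IMPLIES (NOT 1 XOR (NOT 1 AND 0))) -> 1
  row 10 [01010]: (((0 AND 0) OR (NOT 1 AND 0)) IMPLIES (NOT 1 XOR (NOT 1 AND 1))) -> 1
  row 11 [01011]: (((0 AND 0) OR (NOT 1 AND 0)) IMPLIES (NOT 1 XOR (NOT 1 AND 1))) -> 1
  row 12 [01100]: (((0 AND 0) OR (NOT 0 AND 0)) IMPLIES (NOT 1 XOR (NOT 1 AND 0))) -> 1
  row 13 [01101]: (((0 AND 0) OR (NOT 0 AND 0)) IMPLIES (NOT 1 XOR (NOT 1 AND 0))) -> 1
  row 14 [01110]: (((0 AND 0) OR (NOT 1 AND 0)) IMPLIES (NOT 1 XOR (NOT 1 AND 1))) -> 1
  row 15 [01111]: (((0 AND 0) OR (NOT 1 AND 0)) IMPLIES (NOT 1 XOR (NOT 1 AND 1))) -> 1
  row 16 [10000]: (((1 AND 1) OR (NOT 0 AND 1)) IMPLIES (NOT 0 XOR (NOT 0 AND 0))) -> 1
  row 17 [10001]: (((1 AND 1) OR (NOT 0 AND 1)) IMPLIES (NOT 0 XOR (NOT 0 AND 0))) -> 1
  row 18 [10010]: (((1 AND 1) OR (NOT 1 AND 1)) IMPLIES (NOT 0 XOR (NOT 0 AND 1))) -> 0
  row 19 [10011]: (((1 AND 1) OR (NOT 1 AND 1)) IMPLIES (NOT 0 XOR (NOT 0 AND 1))) -> 0
  row 20 [10100]: (((1 AND 1) OR (NOT 0 AND 1)) IMPLIES (NOT 0 XOR (NOT 0 AND 0))) -> 1
  row 21 [10101]: (((1 AND 1) OR (NOT 0 AND 1)) IMPLIES (NOT 0 XOR (NOT 0 AND 0))) -> 1
  row 22 [10110]: (((1 AND 1) OR (NOT 1 AND 1)) IMPLIES (NOT 0 XOR (NOT 0 AND 1))) -> 0
  row 23 [10111]: (((1 AND 1) OR (NOT 1 AND 1)) IMPLIES (NOT 0 XOR (NOT 0 AND 1))) -> 0
  row 24 [11000]: (((1 AND 1) OR (NOT 0 AND 1)) IMPLIES (NOT 1 XOR (NOT 1 AND 0))) -> 0
  row 25 [11001]: (((1 AND 1) OR (NOT 0 AND 1)) IMPLIES (NOT 1 XOR (NOT 1 AND 0))) -> 0
  row 26 [11010]: (((1 AND 1) OR (NOT 1 AND 1)) IMPLIES (NOT 1 XOR (NOT 1 AND 1))) -> 0
  row 27 [11011]: (((1 AND 1) OR (NOT 1 AND 1)) IMPLIES (NOT 1 XOR (NOT 1 AND 1))) -> 0
  row 28 [11100]: (((1 AND 1) OR (NOT 0 AND 1)) IMPLIES (NOT 1 XOR (NOT 1 AND 0))) -> 0
  row 29 [11101]: (((1 AND 1) OR (NOT 0 AND 1)) IMPLIES (NOT 1 XOR (NOT 1 AND 0))) -> 0
  row 30 [11110]: (((1 AND 1) OR (NOT 1 AND 1)) IMPLIES (NOT 1 XOR (NOT 1 AND 1))) -> 0
  row 31 [11111]: (((1 AND 1) OR (NOT 1 AND 1)) IMPLIES (NOT 1 XOR (NOT 1 AND 1))) -> 0
Full result column, 8 rows per line (x1,x2 fixed per line; x3,x4,x5 runs 000..111 left to right):
  rows 0-7 [x1,x2=00]: 11111111  (ones: 8)
  rows 8-15 [x1,x2=01]: 11111111  (ones: 8)
  rows 16-23 [x1,x2=10]: 11001100  (ones: 4)
  rows 24-31 [x1,x2=11]: 00000000  (ones: 0)
Count of 1-rows = 8+8+4+0 = 20

20


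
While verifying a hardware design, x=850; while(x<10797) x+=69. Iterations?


Step 1: x goes from 850 toward 10797 by 69; the body runs while x<10797, so iterations = ceil((bound-start)/step)
Step 2: Distance=9947
Step 3: ceil(9947/69)=145

145


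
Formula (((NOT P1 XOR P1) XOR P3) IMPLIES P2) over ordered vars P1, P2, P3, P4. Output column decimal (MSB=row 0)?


Formula: (((NOT P1 XOR P1) XOR P3) IMPLIES P2) over P1, P2, P3, P4 (16 rows)
Evaluate each row (bits = P1,P2,P3,P4, MSB first):
  row 0 [0000]: (((NOT 0 XOR 0) XOR 0) IMPLIES 0) -> 0
  row 1 [0001]: (((NOT 0 XOR 0) XOR 0) IMPLIES 0) -> 0
  row 2 [0010]: (((NOT 0 XOR 0) XOR 1) IMPLIES 0) -> 1
  row 3 [0011]: (((NOT 0 XOR 0) XOR 1) IMPLIES 0) -> 1
  row 4 [0100]: (((NOT 0 XOR 0) XOR 0) IMPLIES 1) -> 1
  row 5 [0101]: (((NOT 0 XOR 0) XOR 0) IMPLIES 1) -> 1
  row 6 [0110]: (((NOT 0 XOR 0) XOR 1) IMPLIES 1) -> 1
  row 7 [0111]: (((NOT 0 XOR 0) XOR 1) IMPLIES 1) -> 1
  row 8 [1000]: (((NOT 1 XOR 1) XOR 0) IMPLIES 0) -> 0
  row 9 [1001]: (((NOT 1 XOR 1) XOR 0) IMPLIES 0) -> 0
  row 10 [1010]: (((NOT 1 XOR 1) XOR 1) IMPLIES 0) -> 1
  row 11 [1011]: (((NOT 1 XOR 1) XOR 1) IMPLIES 0) -> 1
  row 12 [1100]: (((NOT 1 XOR 1) XOR 0) IMPLIES 1) -> 1
  row 13 [1101]: (((NOT 1 XOR 1) XOR 0) IMPLIES 1) -> 1
  row 14 [1110]: (((NOT 1 XOR 1) XOR 1) IMPLIES 1) -> 1
  row 15 [1111]: (((NOT 1 XOR 1) XOR 1) IMPLIES 1) -> 1
Full result column, 4 rows per line (P1,P2 fixed per line; P3,P4 runs 00..11 left to right):
  rows 0-3 [P1,P2=00]: 0011  = hex 3
  rows 4-7 [P1,P2=01]: 1111  = hex F
  rows 8-11 [P1,P2=10]: 0011  = hex 3
  rows 12-15 [P1,P2=11]: 1111  = hex F
Output column (row 0 .. row 15) = 0011111100111111
Output column grouped in 4s = 0011 1111 0011 1111 = 0x3F3F
Convert to decimal digit by digit (value = value*16 + digit):
  3 -> 3
  3*16 + 15 (F) = 63
  63*16 + 3 = 1011
  1011*16 + 15 (F) = 16191
Decimal = 16191

16191


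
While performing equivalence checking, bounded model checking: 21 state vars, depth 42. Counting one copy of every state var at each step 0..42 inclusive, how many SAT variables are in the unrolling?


BMC unrolls to depth k, creating one copy of each state var for steps 0..k.
Step count = 42 + 1 = 43 (steps 0 through 42)
Vars per step = 21
Total = 21 * 43 = 903

903


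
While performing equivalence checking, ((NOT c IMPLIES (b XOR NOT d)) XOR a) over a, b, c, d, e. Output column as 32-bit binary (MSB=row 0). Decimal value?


Formula: ((NOT c IMPLIES (b XOR NOT d)) XOR a) over a, b, c, d, e (32 rows)
Evaluate each row (bits = a,b,c,d,e, MSB first):
  row 0 [00000]: ((NOT 0 IMPLIES (0 XOR NOT 0)) XOR 0) -> 1
  row 1 [00001]: ((NOT 0 IMPLIES (0 XOR NOT 0)) XOR 0) -> 1
  row 2 [00010]: ((NOT 0 IMPLIES (0 XOR NOT 1)) XOR 0) -> 0
  row 3 [00011]: ((NOT 0 IMPLIES (0 XOR NOT 1)) XOR 0) -> 0
  row 4 [00100]: ((NOT 1 IMPLIES (0 XOR NOT 0)) XOR 0) -> 1
  row 5 [00101]: ((NOT 1 IMPLIES (0 XOR NOT 0)) XOR 0) -> 1
  row 6 [00110]: ((NOT 1 IMPLIES (0 XOR NOT 1)) XOR 0) -> 1
  row 7 [00111]: ((NOT 1 IMPLIES (0 XOR NOT 1)) XOR 0) -> 1
  row 8 [01000]: ((NOT 0 IMPLIES (1 XOR NOT 0)) XOR 0) -> 0
  row 9 [01001]: ((NOT 0 IMPLIES (1 XOR NOT 0)) XOR 0) -> 0
  row 10 [01010]: ((NOT 0 IMPLIES (1 XOR NOT 1)) XOR 0) -> 1
  row 11 [01011]: ((NOT 0 IMPLIES (1 XOR NOT 1)) XOR 0) -> 1
  row 12 [01100]: ((NOT 1 IMPLIES (1 XOR NOT 0)) XOR 0) -> 1
  row 13 [01101]: ((NOT 1 IMPLIES (1 XOR NOT 0)) XOR 0) -> 1
  row 14 [01110]: ((NOT 1 IMPLIES (1 XOR NOT 1)) XOR 0) -> 1
  row 15 [01111]: ((NOT 1 IMPLIES (1 XOR NOT 1)) XOR 0) -> 1
  row 16 [10000]: ((NOT 0 IMPLIES (0 XOR NOT 0)) XOR 1) -> 0
  row 17 [10001]: ((NOT 0 IMPLIES (0 XOR NOT 0)) XOR 1) -> 0
  row 18 [10010]: ((NOT 0 IMPLIES (0 XOR NOT 1)) XOR 1) -> 1
  row 19 [10011]: ((NOT 0 IMPLIES (0 XOR NOT 1)) XOR 1) -> 1
  row 20 [10100]: ((NOT 1 IMPLIES (0 XOR NOT 0)) XOR 1) -> 0
  row 21 [10101]: ((NOT 1 IMPLIES (0 XOR NOT 0)) XOR 1) -> 0
  row 22 [10110]: ((NOT 1 IMPLIES (0 XOR NOT 1)) XOR 1) -> 0
  row 23 [10111]: ((NOT 1 IMPLIES (0 XOR NOT 1)) XOR 1) -> 0
  row 24 [11000]: ((NOT 0 IMPLIES (1 XOR NOT 0)) XOR 1) -> 1
  row 25 [11001]: ((NOT 0 IMPLIES (1 XOR NOT 0)) XOR 1) -> 1
  row 26 [11010]: ((NOT 0 IMPLIES (1 XOR NOT 1)) XOR 1) -> 0
  row 27 [11011]: ((NOT 0 IMPLIES (1 XOR NOT 1)) XOR 1) -> 0
  row 28 [11100]: ((NOT 1 IMPLIES (1 XOR NOT 0)) XOR 1) -> 0
  row 29 [11101]: ((NOT 1 IMPLIES (1 XOR NOT 0)) XOR 1) -> 0
  row 30 [11110]: ((NOT 1 IMPLIES (1 XOR NOT 1)) XOR 1) -> 0
  row 31 [11111]: ((NOT 1 IMPLIES (1 XOR NOT 1)) XOR 1) -> 0
Full result column, 4 rows per line (a,b,c fixed per line; d,e runs 00..11 left to right):
  rows 0-3 [a,b,c=000]: 1100  = hex C
  rows 4-7 [a,b,c=001]: 1111  = hex F
  rows 8-11 [a,b,c=010]: 0011  = hex 3
  rows 12-15 [a,b,c=011]: 1111  = hex F
  rows 16-19 [a,b,c=100]: 0011  = hex 3
  rows 20-23 [a,b,c=101]: 0000  = hex 0
  rows 24-27 [a,b,c=110]: 1100  = hex C
  rows 28-31 [a,b,c=111]: 0000  = hex 0
Output column (row 0 .. row 31) = 11001111001111110011000011000000
Output column grouped in 4s = 1100 1111 0011 1111 0011 0000 1100 0000 = 0xCF3F30C0
Convert to decimal digit by digit (value = value*16 + digit):
  C -> 12
  12*16 + 15 (F) = 207
  207*16 + 3 = 3315
  3315*16 + 15 (F) = 53055
  53055*16 + 3 = 848883
  848883*16 + 0 = 13582128
  13582128*16 + 12 (C) = 217314060
  217314060*16 + 0 = 3477024960
Decimal = 3477024960

3477024960


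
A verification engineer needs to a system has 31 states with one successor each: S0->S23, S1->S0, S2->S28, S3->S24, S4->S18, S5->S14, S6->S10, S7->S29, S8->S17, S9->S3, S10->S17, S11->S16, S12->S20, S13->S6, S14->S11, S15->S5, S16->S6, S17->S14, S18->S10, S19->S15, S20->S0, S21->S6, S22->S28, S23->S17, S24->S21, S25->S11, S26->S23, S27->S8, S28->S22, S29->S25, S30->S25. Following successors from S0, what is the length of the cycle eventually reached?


Trace from S0 until a state repeats:
  S0 -> S23 -> S17 -> S14 -> S11 -> S16 -> S6 -> S10 -> S17
S17 first seen at step 2, revisited at step 8.
Cycle length = 8 - 2 = 6

6


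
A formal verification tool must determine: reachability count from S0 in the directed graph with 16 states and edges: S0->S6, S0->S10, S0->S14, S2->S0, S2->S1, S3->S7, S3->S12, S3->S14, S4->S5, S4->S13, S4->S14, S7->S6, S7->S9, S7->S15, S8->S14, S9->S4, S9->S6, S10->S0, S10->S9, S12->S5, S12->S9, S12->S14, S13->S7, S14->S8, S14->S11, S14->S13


BFS from S0:
  layer 0: {S0}
  layer 1: {S6, S10, S14}
  layer 2: {S8, S9, S11, S13}
  layer 3: {S4, S7}
  layer 4: {S5, S15}
Reachable set: {S0, S4, S5, S6, S7, S8, S9, S10, S11, S13, S14, S15}
Count = 12

12


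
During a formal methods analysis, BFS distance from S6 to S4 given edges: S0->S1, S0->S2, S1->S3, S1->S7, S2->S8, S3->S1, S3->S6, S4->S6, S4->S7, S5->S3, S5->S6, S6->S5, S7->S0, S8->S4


BFS layer-by-layer from S6:
  dist 0: {S6}
  dist 1: {S5}
  dist 2: {S3}
  dist 3: {S1}
  dist 4: {S7}
  dist 5: {S0}
  dist 6: {S2}
  dist 7: {S8}
  dist 8: {S4}
  -> S4 reached at distance 8
Shortest path length = 8

8


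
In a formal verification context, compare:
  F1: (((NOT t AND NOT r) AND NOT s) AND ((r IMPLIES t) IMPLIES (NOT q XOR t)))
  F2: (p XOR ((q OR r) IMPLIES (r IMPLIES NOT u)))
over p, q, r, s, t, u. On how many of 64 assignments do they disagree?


F1 = (((NOT t AND NOT r) AND NOT s) AND ((r IMPLIES t) IMPLIES (NOT q XOR t)))
F2 = (p XOR ((q OR r) IMPLIES (r IMPLIES NOT u)))
Evaluate both on each of 64 rows (bits = p,q,r,s,t,u):
  row 0 [000000]: F1=1 F2=1 -> 0
  row 1 [000001]: F1=1 F2=1 -> 0
  row 2 [000010]: F1=0 F2=1 (differ) -> 1
  row 3 [000011]: F1=0 F2=1 (differ) -> 1
  row 4 [000100]: F1=0 F2=1 (differ) -> 1
  (every remaining row is evaluated the same way; all 64 results are listed next)
Full result column, 8 rows per line (p,q,r fixed per line; s,t,u runs 000..111 left to right):
  rows 0-7 [p,q,r=000]: 00111111  (ones: 6)
  rows 8-15 [p,q,r=001]: 10101010  (ones: 4)
  rows 16-23 [p,q,r=010]: 11111111  (ones: 8)
  rows 24-31 [p,q,r=011]: 10101010  (ones: 4)
  rows 32-39 [p,q,r=100]: 11000000  (ones: 2)
  rows 40-47 [p,q,r=101]: 01010101  (ones: 4)
  rows 48-55 [p,q,r=110]: 00000000  (ones: 0)
  rows 56-63 [p,q,r=111]: 01010101  (ones: 4)
Disagreements = 6+4+8+4+2+4+0+4 = 32

32


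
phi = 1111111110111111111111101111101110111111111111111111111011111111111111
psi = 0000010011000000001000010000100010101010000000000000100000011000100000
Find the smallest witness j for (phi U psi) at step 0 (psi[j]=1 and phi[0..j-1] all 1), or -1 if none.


(phi U psi) at 0: need smallest j with psi[j]=1 and phi[i]=1 for all i in [0,j).
Scan from step 0:
  step 0: phi=1, psi=0 -> continue
  step 1: phi=1, psi=0 -> continue
  step 2: phi=1, psi=0 -> continue
  step 3: phi=1, psi=0 -> continue
  step 5: psi=1 and phi held for [0,5) -> witness found
Witness step = 5

5


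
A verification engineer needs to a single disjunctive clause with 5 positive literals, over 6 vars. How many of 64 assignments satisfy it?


Step 1: Total=2^6=64
Step 2: Unsat when all 5 false: 2^1=2
Step 3: Sat=64-2=62

62


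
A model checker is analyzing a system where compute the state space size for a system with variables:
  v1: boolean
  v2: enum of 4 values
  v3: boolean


State space = product of domain sizes of all variables.
Domain sizes:
  v1 (boolean): 2
  v2 (enum of 4 values): 4
  v3 (boolean): 2
Product = 2 * 4 * 2 = 16

16


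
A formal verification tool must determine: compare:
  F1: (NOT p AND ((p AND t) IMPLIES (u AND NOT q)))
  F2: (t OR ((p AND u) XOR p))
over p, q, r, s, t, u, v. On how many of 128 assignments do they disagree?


F1 = (NOT p AND ((p AND t) IMPLIES (u AND NOT q)))
F2 = (t OR ((p AND u) XOR p))
Evaluate both on each of 128 rows (bits = p,q,r,s,t,u,v):
  row 0 [0000000]: F1=1 F2=0 (differ) -> 1
  row 1 [0000001]: F1=1 F2=0 (differ) -> 1
  row 2 [0000010]: F1=1 F2=0 (differ) -> 1
  row 3 [0000011]: F1=1 F2=0 (differ) -> 1
  row 4 [0000100]: F1=1 F2=1 -> 0
  (every remaining row is evaluated the same way; all 128 results are listed next)
Full result column, 8 rows per line (p,q,r,s fixed per line; t,u,v runs 000..111 left to right):
  rows 0-7 [p,q,r,s=0000]: 11110000  (ones: 4)
  rows 8-15 [p,q,r,s=0001]: 11110000  (ones: 4)
  rows 16-23 [p,q,r,s=0010]: 11110000  (ones: 4)
  rows 24-31 [p,q,r,s=0011]: 11110000  (ones: 4)
  rows 32-39 [p,q,r,s=0100]: 11110000  (ones: 4)
  rows 40-47 [p,q,r,s=0101]: 11110000  (ones: 4)
  rows 48-55 [p,q,r,s=0110]: 11110000  (ones: 4)
  rows 56-63 [p,q,r,s=0111]: 11110000  (ones: 4)
  rows 64-71 [p,q,r,s=1000]: 11001111  (ones: 6)
  rows 72-79 [p,q,r,s=1001]: 11001111  (ones: 6)
  rows 80-87 [p,q,r,s=1010]: 11001111  (ones: 6)
  rows 88-95 [p,q,r,s=1011]: 11001111  (ones: 6)
  rows 96-103 [p,q,r,s=1100]: 11001111  (ones: 6)
  rows 104-111 [p,q,r,s=1101]: 11001111  (ones: 6)
  rows 112-119 [p,q,r,s=1110]: 11001111  (ones: 6)
  rows 120-127 [p,q,r,s=1111]: 11001111  (ones: 6)
Disagreements = 4+4+4+4+4+4+4+4+6+6+6+6+6+6+6+6 = 80

80


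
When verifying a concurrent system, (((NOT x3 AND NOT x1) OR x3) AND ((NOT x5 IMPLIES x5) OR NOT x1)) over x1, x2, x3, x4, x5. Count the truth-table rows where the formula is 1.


Formula: (((NOT x3 AND NOT x1) OR x3) AND ((NOT x5 IMPLIES x5) OR NOT x1)) over 5 vars (32 rows)
Evaluate each row (x1, x2, x3, x4, x5 as bits, MSB first):
  row 0 [00000]: (((NOT 0 AND NOT 0) OR 0) AND ((NOT 0 IMPLIES 0) OR NOT 0)) -> 1
  row 1 [00001]: (((NOT 0 AND NOT 0) OR 0) AND ((NOT 1 IMPLIES 1) OR NOT 0)) -> 1
  row 2 [00010]: (((NOT 0 AND NOT 0) OR 0) AND ((NOT 0 IMPLIES 0) OR NOT 0)) -> 1
  row 3 [00011]: (((NOT 0 AND NOT 0) OR 0) AND ((NOT 1 IMPLIES 1) OR NOT 0)) -> 1
  row 4 [00100]: (((NOT 1 AND NOT 0) OR 1) AND ((NOT 0 IMPLIES 0) OR NOT 0)) -> 1
  row 5 [00101]: (((NOT 1 AND NOT 0) OR 1) AND ((NOT 1 IMPLIES 1) OR NOT 0)) -> 1
  row 6 [00110]: (((NOT 1 AND NOT 0) OR 1) AND ((NOT 0 IMPLIES 0) OR NOT 0)) -> 1
  row 7 [00111]: (((NOT 1 AND NOT 0) OR 1) AND ((NOT 1 IMPLIES 1) OR NOT 0)) -> 1
  row 8 [01000]: (((NOT 0 AND NOT 0) OR 0) AND ((NOT 0 IMPLIES 0) OR NOT 0)) -> 1
  row 9 [01001]: (((NOT 0 AND NOT 0) OR 0) AND ((NOT 1 IMPLIES 1) OR NOT 0)) -> 1
  row 10 [01010]: (((NOT 0 AND NOT 0) OR 0) AND ((NOT 0 IMPLIES 0) OR NOT 0)) -> 1
  row 11 [01011]: (((NOT 0 AND NOT 0) OR 0) AND ((NOT 1 IMPLIES 1) OR NOT 0)) -> 1
  row 12 [01100]: (((NOT 1 AND NOT 0) OR 1) AND ((NOT 0 IMPLIES 0) OR NOT 0)) -> 1
  row 13 [01101]: (((NOT 1 AND NOT 0) OR 1) AND ((NOT 1 IMPLIES 1) OR NOT 0)) -> 1
  row 14 [01110]: (((NOT 1 AND NOT 0) OR 1) AND ((NOT 0 IMPLIES 0) OR NOT 0)) -> 1
  row 15 [01111]: (((NOT 1 AND NOT 0) OR 1) AND ((NOT 1 IMPLIES 1) OR NOT 0)) -> 1
  row 16 [10000]: (((NOT 0 AND NOT 1) OR 0) AND ((NOT 0 IMPLIES 0) OR NOT 1)) -> 0
  row 17 [10001]: (((NOT 0 AND NOT 1) OR 0) AND ((NOT 1 IMPLIES 1) OR NOT 1)) -> 0
  row 18 [10010]: (((NOT 0 AND NOT 1) OR 0) AND ((NOT 0 IMPLIES 0) OR NOT 1)) -> 0
  row 19 [10011]: (((NOT 0 AND NOT 1) OR 0) AND ((NOT 1 IMPLIES 1) OR NOT 1)) -> 0
  row 20 [10100]: (((NOT 1 AND NOT 1) OR 1) AND ((NOT 0 IMPLIES 0) OR NOT 1)) -> 0
  row 21 [10101]: (((NOT 1 AND NOT 1) OR 1) AND ((NOT 1 IMPLIES 1) OR NOT 1)) -> 1
  row 22 [10110]: (((NOT 1 AND NOT 1) OR 1) AND ((NOT 0 IMPLIES 0) OR NOT 1)) -> 0
  row 23 [10111]: (((NOT 1 AND NOT 1) OR 1) AND ((NOT 1 IMPLIES 1) OR NOT 1)) -> 1
  row 24 [11000]: (((NOT 0 AND NOT 1) OR 0) AND ((NOT 0 IMPLIES 0) OR NOT 1)) -> 0
  row 25 [11001]: (((NOT 0 AND NOT 1) OR 0) AND ((NOT 1 IMPLIES 1) OR NOT 1)) -> 0
  row 26 [11010]: (((NOT 0 AND NOT 1) OR 0) AND ((NOT 0 IMPLIES 0) OR NOT 1)) -> 0
  row 27 [11011]: (((NOT 0 AND NOT 1) OR 0) AND ((NOT 1 IMPLIES 1) OR NOT 1)) -> 0
  row 28 [11100]: (((NOT 1 AND NOT 1) OR 1) AND ((NOT 0 IMPLIES 0) OR NOT 1)) -> 0
  row 29 [11101]: (((NOT 1 AND NOT 1) OR 1) AND ((NOT 1 IMPLIES 1) OR NOT 1)) -> 1
  row 30 [11110]: (((NOT 1 AND NOT 1) OR 1) AND ((NOT 0 IMPLIES 0) OR NOT 1)) -> 0
  row 31 [11111]: (((NOT 1 AND NOT 1) OR 1) AND ((NOT 1 IMPLIES 1) OR NOT 1)) -> 1
Full result column, 8 rows per line (x1,x2 fixed per line; x3,x4,x5 runs 000..111 left to right):
  rows 0-7 [x1,x2=00]: 11111111  (ones: 8)
  rows 8-15 [x1,x2=01]: 11111111  (ones: 8)
  rows 16-23 [x1,x2=10]: 00000101  (ones: 2)
  rows 24-31 [x1,x2=11]: 00000101  (ones: 2)
Count of 1-rows = 8+8+2+2 = 20

20


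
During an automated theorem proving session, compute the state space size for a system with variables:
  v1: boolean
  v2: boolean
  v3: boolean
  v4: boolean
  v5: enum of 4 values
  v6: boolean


State space = product of domain sizes of all variables.
Domain sizes:
  v1 (boolean): 2
  v2 (boolean): 2
  v3 (boolean): 2
  v4 (boolean): 2
  v5 (enum of 4 values): 4
  v6 (boolean): 2
Product = 2 * 2 * 2 * 2 * 4 * 2 = 128

128


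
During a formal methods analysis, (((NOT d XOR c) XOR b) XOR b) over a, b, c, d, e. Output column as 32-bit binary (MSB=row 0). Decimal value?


Formula: (((NOT d XOR c) XOR b) XOR b) over a, b, c, d, e (32 rows)
Evaluate each row (bits = a,b,c,d,e, MSB first):
  row 0 [00000]: (((NOT 0 XOR 0) XOR 0) XOR 0) -> 1
  row 1 [00001]: (((NOT 0 XOR 0) XOR 0) XOR 0) -> 1
  row 2 [00010]: (((NOT 1 XOR 0) XOR 0) XOR 0) -> 0
  row 3 [00011]: (((NOT 1 XOR 0) XOR 0) XOR 0) -> 0
  row 4 [00100]: (((NOT 0 XOR 1) XOR 0) XOR 0) -> 0
  row 5 [00101]: (((NOT 0 XOR 1) XOR 0) XOR 0) -> 0
  row 6 [00110]: (((NOT 1 XOR 1) XOR 0) XOR 0) -> 1
  row 7 [00111]: (((NOT 1 XOR 1) XOR 0) XOR 0) -> 1
  row 8 [01000]: (((NOT 0 XOR 0) XOR 1) XOR 1) -> 1
  row 9 [01001]: (((NOT 0 XOR 0) XOR 1) XOR 1) -> 1
  row 10 [01010]: (((NOT 1 XOR 0) XOR 1) XOR 1) -> 0
  row 11 [01011]: (((NOT 1 XOR 0) XOR 1) XOR 1) -> 0
  row 12 [01100]: (((NOT 0 XOR 1) XOR 1) XOR 1) -> 0
  row 13 [01101]: (((NOT 0 XOR 1) XOR 1) XOR 1) -> 0
  row 14 [01110]: (((NOT 1 XOR 1) XOR 1) XOR 1) -> 1
  row 15 [01111]: (((NOT 1 XOR 1) XOR 1) XOR 1) -> 1
  row 16 [10000]: (((NOT 0 XOR 0) XOR 0) XOR 0) -> 1
  row 17 [10001]: (((NOT 0 XOR 0) XOR 0) XOR 0) -> 1
  row 18 [10010]: (((NOT 1 XOR 0) XOR 0) XOR 0) -> 0
  row 19 [10011]: (((NOT 1 XOR 0) XOR 0) XOR 0) -> 0
  row 20 [10100]: (((NOT 0 XOR 1) XOR 0) XOR 0) -> 0
  row 21 [10101]: (((NOT 0 XOR 1) XOR 0) XOR 0) -> 0
  row 22 [10110]: (((NOT 1 XOR 1) XOR 0) XOR 0) -> 1
  row 23 [10111]: (((NOT 1 XOR 1) XOR 0) XOR 0) -> 1
  row 24 [11000]: (((NOT 0 XOR 0) XOR 1) XOR 1) -> 1
  row 25 [11001]: (((NOT 0 XOR 0) XOR 1) XOR 1) -> 1
  row 26 [11010]: (((NOT 1 XOR 0) XOR 1) XOR 1) -> 0
  row 27 [11011]: (((NOT 1 XOR 0) XOR 1) XOR 1) -> 0
  row 28 [11100]: (((NOT 0 XOR 1) XOR 1) XOR 1) -> 0
  row 29 [11101]: (((NOT 0 XOR 1) XOR 1) XOR 1) -> 0
  row 30 [11110]: (((NOT 1 XOR 1) XOR 1) XOR 1) -> 1
  row 31 [11111]: (((NOT 1 XOR 1) XOR 1) XOR 1) -> 1
Full result column, 4 rows per line (a,b,c fixed per line; d,e runs 00..11 left to right):
  rows 0-3 [a,b,c=000]: 1100  = hex C
  rows 4-7 [a,b,c=001]: 0011  = hex 3
  rows 8-11 [a,b,c=010]: 1100  = hex C
  rows 12-15 [a,b,c=011]: 0011  = hex 3
  rows 16-19 [a,b,c=100]: 1100  = hex C
  rows 20-23 [a,b,c=101]: 0011  = hex 3
  rows 24-27 [a,b,c=110]: 1100  = hex C
  rows 28-31 [a,b,c=111]: 0011  = hex 3
Output column (row 0 .. row 31) = 11000011110000111100001111000011
Output column grouped in 4s = 1100 0011 1100 0011 1100 0011 1100 0011 = 0xC3C3C3C3
Convert to decimal digit by digit (value = value*16 + digit):
  C -> 12
  12*16 + 3 = 195
  195*16 + 12 (C) = 3132
  3132*16 + 3 = 50115
  50115*16 + 12 (C) = 801852
  801852*16 + 3 = 12829635
  12829635*16 + 12 (C) = 205274172
  205274172*16 + 3 = 3284386755
Decimal = 3284386755

3284386755


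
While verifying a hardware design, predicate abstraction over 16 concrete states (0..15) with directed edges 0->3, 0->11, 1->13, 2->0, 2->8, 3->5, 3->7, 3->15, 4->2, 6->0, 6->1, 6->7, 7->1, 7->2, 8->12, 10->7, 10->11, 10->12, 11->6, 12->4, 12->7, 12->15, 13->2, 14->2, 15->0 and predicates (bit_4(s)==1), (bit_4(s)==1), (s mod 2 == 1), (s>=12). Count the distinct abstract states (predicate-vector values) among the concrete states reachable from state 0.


BFS from 0:
Concrete reachable: {0, 1, 2, 3, 4, 5, 6, 7, 8, 11, 12, 13, 15}
Abstract via predicates (bit_4(s)==1), (bit_4(s)==1), (s mod 2 == 1), (s>=12):
  (0,0,0,0) <- {0, 2, 4, 6, 8}
  (0,0,0,1) <- {12}
  (0,0,1,0) <- {1, 3, 5, 7, 11}
  (0,0,1,1) <- {13, 15}
Distinct abstract states = 4

4


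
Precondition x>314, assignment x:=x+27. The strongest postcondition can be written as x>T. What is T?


Formula: sp(P, x:=E) = exists old_x. (x = E[old_x/x]) AND P[old_x/x] (old_x is the value of x before the assignment; eliminate old_x by solving x = E[old_x/x] for old_x)
Step 1: Precondition P: x>314, i.e. old_x > 314
Step 2: Assignment gives x = old_x + 27, so old_x = x - 27
Step 3: Substitute into P: x - 27 > 314
Step 4: Simplify: x > 314+27 = 341

341


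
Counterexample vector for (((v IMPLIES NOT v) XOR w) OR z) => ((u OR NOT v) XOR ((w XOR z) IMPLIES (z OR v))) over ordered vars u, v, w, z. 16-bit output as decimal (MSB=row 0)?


F1 = (((v IMPLIES NOT v) XOR w) OR z)
F2 = ((u OR NOT v) XOR ((w XOR z) IMPLIES (z OR v)))
Counterexample to F1=>F2 is where F1=1 and F2=0.
Evaluate each row (bits = u,v,w,z, MSB first):
  row 0 [0000]: F1=1 F2=0 -> F1&~F2 -> 1
  row 1 [0001]: F1=1 F2=0 -> F1&~F2 -> 1
  row 2 [0010]: F1=0 F2=1 -> F1&~F2 -> 0
  row 3 [0011]: F1=1 F2=0 -> F1&~F2 -> 1
  row 4 [0100]: F1=0 F2=1 -> F1&~F2 -> 0
  row 5 [0101]: F1=1 F2=1 -> F1&~F2 -> 0
  row 6 [0110]: F1=1 F2=1 -> F1&~F2 -> 0
  row 7 [0111]: F1=1 F2=1 -> F1&~F2 -> 0
  row 8 [1000]: F1=1 F2=0 -> F1&~F2 -> 1
  row 9 [1001]: F1=1 F2=0 -> F1&~F2 -> 1
  row 10 [1010]: F1=0 F2=1 -> F1&~F2 -> 0
  row 11 [1011]: F1=1 F2=0 -> F1&~F2 -> 1
  row 12 [1100]: F1=0 F2=0 -> F1&~F2 -> 0
  row 13 [1101]: F1=1 F2=0 -> F1&~F2 -> 1
  row 14 [1110]: F1=1 F2=0 -> F1&~F2 -> 1
  row 15 [1111]: F1=1 F2=0 -> F1&~F2 -> 1
Full result column, 4 rows per line (u,v fixed per line; w,z runs 00..11 left to right):
  rows 0-3 [u,v=00]: 1101  = hex D
  rows 4-7 [u,v=01]: 0000  = hex 0
  rows 8-11 [u,v=10]: 1101  = hex D
  rows 12-15 [u,v=11]: 0111  = hex 7
Counterexample vector (row 0 .. row 15) = 1101000011010111
Output column grouped in 4s = 1101 0000 1101 0111 = 0xD0D7
Convert to decimal digit by digit (value = value*16 + digit):
  D -> 13
  13*16 + 0 = 208
  208*16 + 13 (D) = 3341
  3341*16 + 7 = 53463
Decimal = 53463

53463


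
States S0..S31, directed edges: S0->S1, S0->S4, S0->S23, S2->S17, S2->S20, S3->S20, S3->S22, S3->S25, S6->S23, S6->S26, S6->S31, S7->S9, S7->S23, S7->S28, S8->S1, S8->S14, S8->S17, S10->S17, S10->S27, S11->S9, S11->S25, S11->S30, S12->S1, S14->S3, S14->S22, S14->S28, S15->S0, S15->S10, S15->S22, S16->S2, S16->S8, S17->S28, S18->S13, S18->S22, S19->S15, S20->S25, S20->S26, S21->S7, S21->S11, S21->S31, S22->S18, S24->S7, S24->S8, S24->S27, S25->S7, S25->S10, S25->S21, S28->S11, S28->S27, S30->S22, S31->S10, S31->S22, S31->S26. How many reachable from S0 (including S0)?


BFS from S0:
  layer 0: {S0}
  layer 1: {S1, S4, S23}
Reachable set: {S0, S1, S4, S23}
Count = 4

4


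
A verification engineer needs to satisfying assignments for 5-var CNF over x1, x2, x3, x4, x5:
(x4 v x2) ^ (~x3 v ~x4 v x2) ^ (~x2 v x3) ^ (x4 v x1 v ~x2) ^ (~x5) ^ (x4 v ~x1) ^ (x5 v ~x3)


CNF with 7 clauses over 5 vars (32 assignments).
An assignment satisfies CNF iff every clause has >=1 true literal.
Check each row (bits = x1,x2,x3,x4,x5; clause T/F shown):
  row 0 [00000]: clauses=FTTTTTT -> 0
  row 1 [00001]: clauses=FTTTFTT -> 0
  row 2 [00010]: clauses=TTTTTTT -> 1
  row 3 [00011]: clauses=TTTTFTT -> 0
  row 4 [00100]: clauses=FTTTTTF -> 0
  row 5 [00101]: clauses=FTTTFTT -> 0
  row 6 [00110]: clauses=TFTTTTF -> 0
  row 7 [00111]: clauses=TFTTFTT -> 0
  row 8 [01000]: clauses=TTFFTTT -> 0
  row 9 [01001]: clauses=TTFFFTT -> 0
  row 10 [01010]: clauses=TTFTTTT -> 0
  row 11 [01011]: clauses=TTFTFTT -> 0
  row 12 [01100]: clauses=TTTFTTF -> 0
  row 13 [01101]: clauses=TTTFFTT -> 0
  row 14 [01110]: clauses=TTTTTTF -> 0
  row 15 [01111]: clauses=TTTTFTT -> 0
  row 16 [10000]: clauses=FTTTTFT -> 0
  row 17 [10001]: clauses=FTTTFFT -> 0
  row 18 [10010]: clauses=TTTTTTT -> 1
  row 19 [10011]: clauses=TTTTFTT -> 0
  row 20 [10100]: clauses=FTTTTFF -> 0
  row 21 [10101]: clauses=FTTTFFT -> 0
  row 22 [10110]: clauses=TFTTTTF -> 0
  row 23 [10111]: clauses=TFTTFTT -> 0
  row 24 [11000]: clauses=TTFTTFT -> 0
  row 25 [11001]: clauses=TTFTFFT -> 0
  row 26 [11010]: clauses=TTFTTTT -> 0
  row 27 [11011]: clauses=TTFTFTT -> 0
  row 28 [11100]: clauses=TTTTTFF -> 0
  row 29 [11101]: clauses=TTTTFFT -> 0
  row 30 [11110]: clauses=TTTTTTF -> 0
  row 31 [11111]: clauses=TTTTFTT -> 0
Full result column, 8 rows per line (x1,x2 fixed per line; x3,x4,x5 runs 000..111 left to right):
  rows 0-7 [x1,x2=00]: 00100000  (ones: 1)
  rows 8-15 [x1,x2=01]: 00000000  (ones: 0)
  rows 16-23 [x1,x2=10]: 00100000  (ones: 1)
  rows 24-31 [x1,x2=11]: 00000000  (ones: 0)
Satisfying assignments = 1+0+1+0 = 2

2


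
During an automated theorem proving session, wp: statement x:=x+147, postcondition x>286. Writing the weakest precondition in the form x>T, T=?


Formula: wp(x:=E, P) = P[E/x] (substitute E for x in postcondition)
Step 1: Postcondition: x>286
Step 2: Substitute x+147 for x: x+147>286
Step 3: Solve for x: x > 286-147 = 139

139


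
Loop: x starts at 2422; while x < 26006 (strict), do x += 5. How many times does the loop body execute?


Step 1: x goes from 2422 toward 26006 by 5; the body runs while x<26006, so iterations = ceil((bound-start)/step)
Step 2: Distance=23584
Step 3: ceil(23584/5)=4717

4717


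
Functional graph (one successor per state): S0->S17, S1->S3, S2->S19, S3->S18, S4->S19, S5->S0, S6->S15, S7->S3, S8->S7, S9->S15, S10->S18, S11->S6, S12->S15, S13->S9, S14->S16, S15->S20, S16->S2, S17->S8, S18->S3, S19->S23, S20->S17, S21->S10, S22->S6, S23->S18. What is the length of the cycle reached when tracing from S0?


Trace from S0 until a state repeats:
  S0 -> S17 -> S8 -> S7 -> S3 -> S18 -> S3
S3 first seen at step 4, revisited at step 6.
Cycle length = 6 - 4 = 2

2


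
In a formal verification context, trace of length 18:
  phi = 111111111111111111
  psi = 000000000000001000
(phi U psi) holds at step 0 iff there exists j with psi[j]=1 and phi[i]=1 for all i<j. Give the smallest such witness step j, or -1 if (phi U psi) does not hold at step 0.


(phi U psi) at 0: need smallest j with psi[j]=1 and phi[i]=1 for all i in [0,j).
Scan from step 0:
  step 0: phi=1, psi=0 -> continue
  step 1: phi=1, psi=0 -> continue
  step 2: phi=1, psi=0 -> continue
  step 3: phi=1, psi=0 -> continue
  step 14: psi=1 and phi held for [0,14) -> witness found
Witness step = 14

14


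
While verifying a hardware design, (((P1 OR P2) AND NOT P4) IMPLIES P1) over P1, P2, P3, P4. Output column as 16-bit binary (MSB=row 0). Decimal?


Formula: (((P1 OR P2) AND NOT P4) IMPLIES P1) over P1, P2, P3, P4 (16 rows)
Evaluate each row (bits = P1,P2,P3,P4, MSB first):
  row 0 [0000]: (((0 OR 0) AND NOT 0) IMPLIES 0) -> 1
  row 1 [0001]: (((0 OR 0) AND NOT 1) IMPLIES 0) -> 1
  row 2 [0010]: (((0 OR 0) AND NOT 0) IMPLIES 0) -> 1
  row 3 [0011]: (((0 OR 0) AND NOT 1) IMPLIES 0) -> 1
  row 4 [0100]: (((0 OR 1) AND NOT 0) IMPLIES 0) -> 0
  row 5 [0101]: (((0 OR 1) AND NOT 1) IMPLIES 0) -> 1
  row 6 [0110]: (((0 OR 1) AND NOT 0) IMPLIES 0) -> 0
  row 7 [0111]: (((0 OR 1) AND NOT 1) IMPLIES 0) -> 1
  row 8 [1000]: (((1 OR 0) AND NOT 0) IMPLIES 1) -> 1
  row 9 [1001]: (((1 OR 0) AND NOT 1) IMPLIES 1) -> 1
  row 10 [1010]: (((1 OR 0) AND NOT 0) IMPLIES 1) -> 1
  row 11 [1011]: (((1 OR 0) AND NOT 1) IMPLIES 1) -> 1
  row 12 [1100]: (((1 OR 1) AND NOT 0) IMPLIES 1) -> 1
  row 13 [1101]: (((1 OR 1) AND NOT 1) IMPLIES 1) -> 1
  row 14 [1110]: (((1 OR 1) AND NOT 0) IMPLIES 1) -> 1
  row 15 [1111]: (((1 OR 1) AND NOT 1) IMPLIES 1) -> 1
Full result column, 4 rows per line (P1,P2 fixed per line; P3,P4 runs 00..11 left to right):
  rows 0-3 [P1,P2=00]: 1111  = hex F
  rows 4-7 [P1,P2=01]: 0101  = hex 5
  rows 8-11 [P1,P2=10]: 1111  = hex F
  rows 12-15 [P1,P2=11]: 1111  = hex F
Output column (row 0 .. row 15) = 1111010111111111
Output column grouped in 4s = 1111 0101 1111 1111 = 0xF5FF
Convert to decimal digit by digit (value = value*16 + digit):
  F -> 15
  15*16 + 5 = 245
  245*16 + 15 (F) = 3935
  3935*16 + 15 (F) = 62975
Decimal = 62975

62975


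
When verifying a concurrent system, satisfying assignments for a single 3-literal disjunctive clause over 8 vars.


Step 1: Total=2^8=256
Step 2: Unsat when all 3 false: 2^5=32
Step 3: Sat=256-32=224

224


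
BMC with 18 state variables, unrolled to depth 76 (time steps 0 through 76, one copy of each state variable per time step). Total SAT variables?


BMC unrolls to depth k, creating one copy of each state var for steps 0..k.
Step count = 76 + 1 = 77 (steps 0 through 76)
Vars per step = 18
Total = 18 * 77 = 1386

1386


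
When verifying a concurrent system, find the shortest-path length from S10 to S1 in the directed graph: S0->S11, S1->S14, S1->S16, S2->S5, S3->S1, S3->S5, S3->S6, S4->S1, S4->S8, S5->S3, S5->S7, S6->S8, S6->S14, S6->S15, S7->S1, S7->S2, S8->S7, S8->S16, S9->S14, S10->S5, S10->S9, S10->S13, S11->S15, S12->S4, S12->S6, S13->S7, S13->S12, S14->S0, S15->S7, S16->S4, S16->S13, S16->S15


BFS layer-by-layer from S10:
  dist 0: {S10}
  dist 1: {S5, S9, S13}
  dist 2: {S3, S7, S12, S14}
  dist 3: {S0, S1, S2, S4, S6}
  -> S1 reached at distance 3
Shortest path length = 3

3


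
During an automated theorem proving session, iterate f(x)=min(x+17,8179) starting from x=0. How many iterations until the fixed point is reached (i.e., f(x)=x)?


Step 1: x=0, cap=8179, increment=17
Step 2: x grows by 17 each step until capped at 8179; fixed point is x=8179
Step 3: iterations = ceil(8179/17) = 482

482


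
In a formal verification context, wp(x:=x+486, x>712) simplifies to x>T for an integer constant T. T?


Formula: wp(x:=E, P) = P[E/x] (substitute E for x in postcondition)
Step 1: Postcondition: x>712
Step 2: Substitute x+486 for x: x+486>712
Step 3: Solve for x: x > 712-486 = 226

226


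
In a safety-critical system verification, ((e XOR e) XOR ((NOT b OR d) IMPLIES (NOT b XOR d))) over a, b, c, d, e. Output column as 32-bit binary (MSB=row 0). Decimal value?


Formula: ((e XOR e) XOR ((NOT b OR d) IMPLIES (NOT b XOR d))) over a, b, c, d, e (32 rows)
Evaluate each row (bits = a,b,c,d,e, MSB first):
  row 0 [00000]: ((0 XOR 0) XOR ((NOT 0 OR 0) IMPLIES (NOT 0 XOR 0))) -> 1
  row 1 [00001]: ((1 XOR 1) XOR ((NOT 0 OR 0) IMPLIES (NOT 0 XOR 0))) -> 1
  row 2 [00010]: ((0 XOR 0) XOR ((NOT 0 OR 1) IMPLIES (NOT 0 XOR 1))) -> 0
  row 3 [00011]: ((1 XOR 1) XOR ((NOT 0 OR 1) IMPLIES (NOT 0 XOR 1))) -> 0
  row 4 [00100]: ((0 XOR 0) XOR ((NOT 0 OR 0) IMPLIES (NOT 0 XOR 0))) -> 1
  row 5 [00101]: ((1 XOR 1) XOR ((NOT 0 OR 0) IMPLIES (NOT 0 XOR 0))) -> 1
  row 6 [00110]: ((0 XOR 0) XOR ((NOT 0 OR 1) IMPLIES (NOT 0 XOR 1))) -> 0
  row 7 [00111]: ((1 XOR 1) XOR ((NOT 0 OR 1) IMPLIES (NOT 0 XOR 1))) -> 0
  row 8 [01000]: ((0 XOR 0) XOR ((NOT 1 OR 0) IMPLIES (NOT 1 XOR 0))) -> 1
  row 9 [01001]: ((1 XOR 1) XOR ((NOT 1 OR 0) IMPLIES (NOT 1 XOR 0))) -> 1
  row 10 [01010]: ((0 XOR 0) XOR ((NOT 1 OR 1) IMPLIES (NOT 1 XOR 1))) -> 1
  row 11 [01011]: ((1 XOR 1) XOR ((NOT 1 OR 1) IMPLIES (NOT 1 XOR 1))) -> 1
  row 12 [01100]: ((0 XOR 0) XOR ((NOT 1 OR 0) IMPLIES (NOT 1 XOR 0))) -> 1
  row 13 [01101]: ((1 XOR 1) XOR ((NOT 1 OR 0) IMPLIES (NOT 1 XOR 0))) -> 1
  row 14 [01110]: ((0 XOR 0) XOR ((NOT 1 OR 1) IMPLIES (NOT 1 XOR 1))) -> 1
  row 15 [01111]: ((1 XOR 1) XOR ((NOT 1 OR 1) IMPLIES (NOT 1 XOR 1))) -> 1
  row 16 [10000]: ((0 XOR 0) XOR ((NOT 0 OR 0) IMPLIES (NOT 0 XOR 0))) -> 1
  row 17 [10001]: ((1 XOR 1) XOR ((NOT 0 OR 0) IMPLIES (NOT 0 XOR 0))) -> 1
  row 18 [10010]: ((0 XOR 0) XOR ((NOT 0 OR 1) IMPLIES (NOT 0 XOR 1))) -> 0
  row 19 [10011]: ((1 XOR 1) XOR ((NOT 0 OR 1) IMPLIES (NOT 0 XOR 1))) -> 0
  row 20 [10100]: ((0 XOR 0) XOR ((NOT 0 OR 0) IMPLIES (NOT 0 XOR 0))) -> 1
  row 21 [10101]: ((1 XOR 1) XOR ((NOT 0 OR 0) IMPLIES (NOT 0 XOR 0))) -> 1
  row 22 [10110]: ((0 XOR 0) XOR ((NOT 0 OR 1) IMPLIES (NOT 0 XOR 1))) -> 0
  row 23 [10111]: ((1 XOR 1) XOR ((NOT 0 OR 1) IMPLIES (NOT 0 XOR 1))) -> 0
  row 24 [11000]: ((0 XOR 0) XOR ((NOT 1 OR 0) IMPLIES (NOT 1 XOR 0))) -> 1
  row 25 [11001]: ((1 XOR 1) XOR ((NOT 1 OR 0) IMPLIES (NOT 1 XOR 0))) -> 1
  row 26 [11010]: ((0 XOR 0) XOR ((NOT 1 OR 1) IMPLIES (NOT 1 XOR 1))) -> 1
  row 27 [11011]: ((1 XOR 1) XOR ((NOT 1 OR 1) IMPLIES (NOT 1 XOR 1))) -> 1
  row 28 [11100]: ((0 XOR 0) XOR ((NOT 1 OR 0) IMPLIES (NOT 1 XOR 0))) -> 1
  row 29 [11101]: ((1 XOR 1) XOR ((NOT 1 OR 0) IMPLIES (NOT 1 XOR 0))) -> 1
  row 30 [11110]: ((0 XOR 0) XOR ((NOT 1 OR 1) IMPLIES (NOT 1 XOR 1))) -> 1
  row 31 [11111]: ((1 XOR 1) XOR ((NOT 1 OR 1) IMPLIES (NOT 1 XOR 1))) -> 1
Full result column, 4 rows per line (a,b,c fixed per line; d,e runs 00..11 left to right):
  rows 0-3 [a,b,c=000]: 1100  = hex C
  rows 4-7 [a,b,c=001]: 1100  = hex C
  rows 8-11 [a,b,c=010]: 1111  = hex F
  rows 12-15 [a,b,c=011]: 1111  = hex F
  rows 16-19 [a,b,c=100]: 1100  = hex C
  rows 20-23 [a,b,c=101]: 1100  = hex C
  rows 24-27 [a,b,c=110]: 1111  = hex F
  rows 28-31 [a,b,c=111]: 1111  = hex F
Output column (row 0 .. row 31) = 11001100111111111100110011111111
Output column grouped in 4s = 1100 1100 1111 1111 1100 1100 1111 1111 = 0xCCFFCCFF
Convert to decimal digit by digit (value = value*16 + digit):
  C -> 12
  12*16 + 12 (C) = 204
  204*16 + 15 (F) = 3279
  3279*16 + 15 (F) = 52479
  52479*16 + 12 (C) = 839676
  839676*16 + 12 (C) = 13434828
  13434828*16 + 15 (F) = 214957263
  214957263*16 + 15 (F) = 3439316223
Decimal = 3439316223

3439316223


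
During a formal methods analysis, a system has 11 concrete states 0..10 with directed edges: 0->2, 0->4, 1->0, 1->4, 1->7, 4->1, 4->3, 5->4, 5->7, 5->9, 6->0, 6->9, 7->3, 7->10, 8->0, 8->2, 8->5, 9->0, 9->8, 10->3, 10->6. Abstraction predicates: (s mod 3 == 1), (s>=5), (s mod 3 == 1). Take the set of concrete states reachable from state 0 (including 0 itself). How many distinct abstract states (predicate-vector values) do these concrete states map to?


BFS from 0:
Concrete reachable: {0, 1, 2, 3, 4, 5, 6, 7, 8, 9, 10}
Abstract via predicates (s mod 3 == 1), (s>=5), (s mod 3 == 1):
  (0,0,0) <- {0, 2, 3}
  (0,1,0) <- {5, 6, 8, 9}
  (1,0,1) <- {1, 4}
  (1,1,1) <- {7, 10}
Distinct abstract states = 4

4


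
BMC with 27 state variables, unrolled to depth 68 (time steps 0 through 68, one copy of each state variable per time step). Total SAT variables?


BMC unrolls to depth k, creating one copy of each state var for steps 0..k.
Step count = 68 + 1 = 69 (steps 0 through 68)
Vars per step = 27
Total = 27 * 69 = 1863

1863


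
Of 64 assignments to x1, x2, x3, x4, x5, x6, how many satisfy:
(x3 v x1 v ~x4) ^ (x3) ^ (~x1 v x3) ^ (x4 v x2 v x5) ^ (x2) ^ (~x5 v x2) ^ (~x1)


CNF with 7 clauses over 6 vars (64 assignments).
An assignment satisfies CNF iff every clause has >=1 true literal.
Check each row (bits = x1,x2,x3,x4,x5,x6; clause T/F shown):
  row 0 [000000]: clauses=TFTFFTT -> 0
  row 1 [000001]: clauses=TFTFFTT -> 0
  row 2 [000010]: clauses=TFTTFFT -> 0
  row 3 [000011]: clauses=TFTTFFT -> 0
  row 4 [000100]: clauses=FFTTFTT -> 0
  (every remaining row is evaluated the same way; all 64 results are listed next)
Full result column, 8 rows per line (x1,x2,x3 fixed per line; x4,x5,x6 runs 000..111 left to right):
  rows 0-7 [x1,x2,x3=000]: 00000000  (ones: 0)
  rows 8-15 [x1,x2,x3=001]: 00000000  (ones: 0)
  rows 16-23 [x1,x2,x3=010]: 00000000  (ones: 0)
  rows 24-31 [x1,x2,x3=011]: 11111111  (ones: 8)
  rows 32-39 [x1,x2,x3=100]: 00000000  (ones: 0)
  rows 40-47 [x1,x2,x3=101]: 00000000  (ones: 0)
  rows 48-55 [x1,x2,x3=110]: 00000000  (ones: 0)
  rows 56-63 [x1,x2,x3=111]: 00000000  (ones: 0)
Satisfying assignments = 0+0+0+8+0+0+0+0 = 8

8
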